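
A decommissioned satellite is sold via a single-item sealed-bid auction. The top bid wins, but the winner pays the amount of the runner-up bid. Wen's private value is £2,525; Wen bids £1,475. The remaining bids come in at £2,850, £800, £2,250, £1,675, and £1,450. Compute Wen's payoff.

£0

Highest competing bid: £2,850.
Wen's bid £1,475 is not the highest, so Wen loses, pays nothing, and earns zero payoff.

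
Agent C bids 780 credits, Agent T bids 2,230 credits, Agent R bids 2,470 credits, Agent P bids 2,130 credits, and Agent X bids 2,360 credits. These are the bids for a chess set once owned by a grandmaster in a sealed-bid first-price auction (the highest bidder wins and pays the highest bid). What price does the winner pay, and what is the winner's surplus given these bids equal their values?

Ranking the bids: Agent R 2,470 credits, then Agent X 2,360 credits, then Agent T 2,230 credits, then Agent P 2,130 credits, then Agent C 780 credits.
Agent R is the highest bidder, so Agent R wins.
Under the first-price rule, the price is the highest bid: 2,470 credits.
Surplus = 2,470 credits − 2,470 credits = 0 credits.

Price 2,470 credits; surplus 0 credits.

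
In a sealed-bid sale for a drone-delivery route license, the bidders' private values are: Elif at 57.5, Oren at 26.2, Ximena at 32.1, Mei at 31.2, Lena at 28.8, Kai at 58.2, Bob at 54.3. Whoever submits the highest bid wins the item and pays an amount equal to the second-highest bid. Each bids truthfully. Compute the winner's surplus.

Ranking the bids: Kai 58.2; Elif 57.5; Bob 54.3; Ximena 32.1; Mei 31.2; Lena 28.8; Oren 26.2.
Kai wins with the top bid and pays the second-highest, 57.5.
Surplus = 58.2 − 57.5 = 0.7.

Winner's surplus: 0.7.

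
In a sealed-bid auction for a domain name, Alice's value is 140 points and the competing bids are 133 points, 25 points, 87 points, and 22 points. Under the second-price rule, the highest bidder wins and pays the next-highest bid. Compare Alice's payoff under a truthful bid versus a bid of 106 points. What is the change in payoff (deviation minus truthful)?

Payoff change: -7 points.

The highest competing bid is 133 points.
Bidding truthfully at 140 points: Alice has the top bid, wins, and pays the second-highest bid 133 points. Payoff = 140 points − 133 points = 7 points.
Bidding 106 points: the top bid is 133 points (a rival), so Alice loses. Payoff = 0 points.
Change = 0 points − 7 points = -7 points.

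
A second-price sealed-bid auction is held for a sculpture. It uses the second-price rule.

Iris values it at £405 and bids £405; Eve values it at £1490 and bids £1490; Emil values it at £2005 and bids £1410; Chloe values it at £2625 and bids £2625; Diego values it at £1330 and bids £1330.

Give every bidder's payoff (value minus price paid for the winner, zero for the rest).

Payoffs: Iris £0, Eve £0, Emil £0, Chloe £1135, Diego £0.

Ordered from highest: Chloe £2625; Eve £1490; Emil £1410; Diego £1330; Iris £405.
Chloe has the top bid and wins; the price is the second-highest bid, £1490.
Chloe's payoff = £2625 − £1490 = £1135. All other bidders lose, so their payoff is 0.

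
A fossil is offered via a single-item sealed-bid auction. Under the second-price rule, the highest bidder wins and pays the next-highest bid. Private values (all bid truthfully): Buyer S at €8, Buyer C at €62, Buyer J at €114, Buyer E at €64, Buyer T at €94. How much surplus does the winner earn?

Winner's surplus: €20.

Sorted high to low: Buyer J €114 > Buyer T €94 > Buyer E €64 > Buyer C €62 > Buyer S €8.
Buyer J wins with the top bid and pays the second-highest, €94.
Surplus = €114 − €94 = €20.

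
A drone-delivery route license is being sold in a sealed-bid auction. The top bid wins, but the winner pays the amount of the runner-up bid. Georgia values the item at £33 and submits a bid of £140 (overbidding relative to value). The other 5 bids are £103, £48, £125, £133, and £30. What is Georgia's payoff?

-£100

Highest competing bid: £133.
Georgia's bid £140 is the highest overall, so Georgia wins and pays the second-highest bid, £133.
Payoff = value − price = £33 − £133 = -£100.
Overbidding won the item at a price above value — truthful bidding would have avoided this loss.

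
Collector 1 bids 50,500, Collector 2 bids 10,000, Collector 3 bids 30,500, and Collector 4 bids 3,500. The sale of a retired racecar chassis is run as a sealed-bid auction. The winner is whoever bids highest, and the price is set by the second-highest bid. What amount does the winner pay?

Ordered from highest: Collector 1 50,500 > Collector 3 30,500 > Collector 2 10,000 > Collector 4 3,500.
Collector 1 has the highest bid, so Collector 1 wins.
The second-highest bid is 30,500, so that is what Collector 1 pays.

Price paid: 30,500.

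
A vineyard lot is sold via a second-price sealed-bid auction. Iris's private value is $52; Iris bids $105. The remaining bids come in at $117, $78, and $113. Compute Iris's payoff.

Highest competing bid: $117.
Iris's bid $105 is not the highest, so Iris loses, pays nothing, and earns zero payoff.

$0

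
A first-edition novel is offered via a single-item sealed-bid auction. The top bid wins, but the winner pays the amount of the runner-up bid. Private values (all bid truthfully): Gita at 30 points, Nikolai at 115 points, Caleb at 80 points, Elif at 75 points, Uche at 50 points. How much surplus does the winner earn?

Surplus = 35 points.

Bids in descending order: Nikolai 115 points, then Caleb 80 points, then Elif 75 points, then Uche 50 points, then Gita 30 points.
Nikolai wins with the top bid and pays the second-highest, 80 points.
Surplus = 115 points − 80 points = 35 points.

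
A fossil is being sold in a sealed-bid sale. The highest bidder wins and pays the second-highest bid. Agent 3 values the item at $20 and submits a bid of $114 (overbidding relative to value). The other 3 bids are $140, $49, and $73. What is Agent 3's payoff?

Highest competing bid: $140.
Agent 3's bid $114 is not the highest, so Agent 3 loses, pays nothing, and earns zero payoff.

The bidder's payoff: $0.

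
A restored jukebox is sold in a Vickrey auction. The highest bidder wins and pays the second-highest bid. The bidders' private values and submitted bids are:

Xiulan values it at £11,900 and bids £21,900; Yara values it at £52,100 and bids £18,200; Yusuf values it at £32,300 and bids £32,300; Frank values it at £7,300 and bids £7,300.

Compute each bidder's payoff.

Payoffs: Xiulan £0, Yara £0, Yusuf £10,400, Frank £0.

Ordered from highest: Yusuf £32,300 > Xiulan £21,900 > Yara £18,200 > Frank £7,300.
Yusuf has the top bid and wins; the price is the second-highest bid, £21,900.
Yusuf's payoff = £32,300 − £21,900 = £10,400. All other bidders lose, so their payoff is 0.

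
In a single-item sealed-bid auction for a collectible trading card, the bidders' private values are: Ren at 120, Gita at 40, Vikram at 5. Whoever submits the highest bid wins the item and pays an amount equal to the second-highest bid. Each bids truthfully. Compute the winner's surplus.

Bids in descending order: Ren 120, then Gita 40, then Vikram 5.
Ren wins with the top bid and pays the second-highest, 40.
Surplus = 120 − 40 = 80.

Surplus = 80.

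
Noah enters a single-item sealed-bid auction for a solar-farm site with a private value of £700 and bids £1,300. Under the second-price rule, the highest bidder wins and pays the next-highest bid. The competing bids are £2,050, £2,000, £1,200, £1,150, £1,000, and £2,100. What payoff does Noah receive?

Payoff = £0.

Highest competing bid: £2,100.
Noah's bid £1,300 is not the highest, so Noah loses, pays nothing, and earns zero payoff.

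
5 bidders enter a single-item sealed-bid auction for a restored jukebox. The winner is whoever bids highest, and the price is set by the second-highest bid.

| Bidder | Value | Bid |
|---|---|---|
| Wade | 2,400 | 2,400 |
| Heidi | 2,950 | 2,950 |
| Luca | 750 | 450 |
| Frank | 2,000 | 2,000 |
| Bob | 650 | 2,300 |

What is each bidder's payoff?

Ordered from highest: Heidi 2,950, then Wade 2,400, then Bob 2,300, then Frank 2,000, then Luca 450.
Heidi has the top bid and wins; the price is the second-highest bid, 2,400.
Heidi's payoff = 2,950 − 2,400 = 550. All other bidders lose, so their payoff is 0.

Wade 0, Heidi 550, Luca 0, Frank 0, Bob 0.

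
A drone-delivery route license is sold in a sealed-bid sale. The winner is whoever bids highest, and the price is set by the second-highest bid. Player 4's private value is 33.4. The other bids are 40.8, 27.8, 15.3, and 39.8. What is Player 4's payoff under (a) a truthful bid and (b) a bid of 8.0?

The highest competing bid is 40.8.
Bidding truthfully at 33.4: the top bid is 40.8 (a rival), so Player 4 loses. Payoff = 0.0.
Bidding 8.0: the top bid is 40.8 (a rival), so Player 4 loses. Payoff = 0.0.
The bid only affects whether you win, not the price — here both bids land on the same side of the top rival bid, so the deviation is payoff-neutral.

Truthful: 0.0; alternative: 0.0.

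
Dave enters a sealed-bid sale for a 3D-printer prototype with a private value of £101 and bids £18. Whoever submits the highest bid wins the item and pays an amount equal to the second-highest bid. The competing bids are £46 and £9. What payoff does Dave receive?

Highest competing bid: £46.
Dave's bid £18 is not the highest, so Dave loses, pays nothing, and earns zero payoff.

Payoff = £0.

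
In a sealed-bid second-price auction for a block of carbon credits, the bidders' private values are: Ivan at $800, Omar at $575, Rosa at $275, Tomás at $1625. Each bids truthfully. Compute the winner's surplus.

Winner's surplus: $825.

Sorted high to low: Tomás $1625, then Ivan $800, then Omar $575, then Rosa $275.
Tomás wins with the top bid and pays the second-highest, $800.
Surplus = $1625 − $800 = $825.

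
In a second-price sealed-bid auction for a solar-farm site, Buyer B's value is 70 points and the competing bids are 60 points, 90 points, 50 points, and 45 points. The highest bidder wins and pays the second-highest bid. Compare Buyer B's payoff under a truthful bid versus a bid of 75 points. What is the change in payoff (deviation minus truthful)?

The highest competing bid is 90 points.
Bidding truthfully at 70 points: the top bid is 90 points (a rival), so Buyer B loses. Payoff = 0 points.
Bidding 75 points: the top bid is 90 points (a rival), so Buyer B loses. Payoff = 0 points.
Change = 0 points − 0 points = 0 points.
The bid only affects whether you win, not the price — here both bids land on the same side of the top rival bid, so the deviation is payoff-neutral.

Change in payoff: 0 points.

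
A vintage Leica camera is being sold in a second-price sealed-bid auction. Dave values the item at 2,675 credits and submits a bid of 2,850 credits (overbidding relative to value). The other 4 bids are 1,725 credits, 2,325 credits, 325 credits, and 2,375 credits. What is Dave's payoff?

Payoff = 300 credits.

Highest competing bid: 2,375 credits.
Dave's bid 2,850 credits is the highest overall, so Dave wins and pays the second-highest bid, 2,375 credits.
Payoff = value − price = 2,675 credits − 2,375 credits = 300 credits.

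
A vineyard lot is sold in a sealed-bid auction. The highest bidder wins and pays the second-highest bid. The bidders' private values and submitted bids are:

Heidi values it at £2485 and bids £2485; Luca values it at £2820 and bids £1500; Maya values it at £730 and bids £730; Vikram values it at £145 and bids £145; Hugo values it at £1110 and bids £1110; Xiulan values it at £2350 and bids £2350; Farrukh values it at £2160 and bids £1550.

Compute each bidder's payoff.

Heidi £135, Luca £0, Maya £0, Vikram £0, Hugo £0, Xiulan £0, Farrukh £0.

Ordered from highest: Heidi £2485 > Xiulan £2350 > Farrukh £1550 > Luca £1500 > Hugo £1110 > Maya £730 > Vikram £145.
Heidi has the top bid and wins; the price is the second-highest bid, £2350.
Heidi's payoff = £2485 − £2350 = £135. All other bidders lose, so their payoff is 0.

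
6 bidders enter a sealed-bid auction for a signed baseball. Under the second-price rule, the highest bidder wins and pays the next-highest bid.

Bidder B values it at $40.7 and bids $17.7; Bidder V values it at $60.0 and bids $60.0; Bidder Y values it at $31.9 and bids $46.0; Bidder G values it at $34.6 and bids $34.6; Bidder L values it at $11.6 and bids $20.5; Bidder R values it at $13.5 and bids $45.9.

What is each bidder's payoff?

Sorted high to low: Bidder V $60.0 > Bidder Y $46.0 > Bidder R $45.9 > Bidder G $34.6 > Bidder L $20.5 > Bidder B $17.7.
Bidder V has the top bid and wins; the price is the second-highest bid, $46.0.
Bidder V's payoff = $60.0 − $46.0 = $14.0. All other bidders lose, so their payoff is 0.

Payoffs: Bidder B $0.0, Bidder V $14.0, Bidder Y $0.0, Bidder G $0.0, Bidder L $0.0, Bidder R $0.0.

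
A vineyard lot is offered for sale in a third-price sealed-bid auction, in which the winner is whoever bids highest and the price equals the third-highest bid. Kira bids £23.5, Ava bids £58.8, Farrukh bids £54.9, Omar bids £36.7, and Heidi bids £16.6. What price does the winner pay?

The winner pays £36.7.

Bids in descending order: Ava £58.8, then Farrukh £54.9, then Omar £36.7, then Kira £23.5, then Heidi £16.6.
Ava is the highest bidder, so Ava wins.
Under the third-price rule, the price is the third-highest bid: £36.7.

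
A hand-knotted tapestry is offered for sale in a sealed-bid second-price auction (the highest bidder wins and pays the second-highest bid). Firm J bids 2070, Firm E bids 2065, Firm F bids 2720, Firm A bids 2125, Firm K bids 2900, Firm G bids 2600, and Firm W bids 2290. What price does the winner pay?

2720

Ranking the bids: Firm K 2900, then Firm F 2720, then Firm G 2600, then Firm W 2290, then Firm A 2125, then Firm J 2070, then Firm E 2065.
Firm K is the highest bidder, so Firm K wins.
Under the second-price rule, the price is the second-highest bid: 2720.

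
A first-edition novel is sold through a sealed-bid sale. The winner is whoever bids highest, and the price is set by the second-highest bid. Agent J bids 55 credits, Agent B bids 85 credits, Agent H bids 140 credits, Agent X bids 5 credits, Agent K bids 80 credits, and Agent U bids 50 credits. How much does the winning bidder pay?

Ranking the bids: Agent H 140 credits, then Agent B 85 credits, then Agent K 80 credits, then Agent J 55 credits, then Agent U 50 credits, then Agent X 5 credits.
Agent H has the highest bid, so Agent H wins.
The second-highest bid is 85 credits, so that is what Agent H pays.

85 credits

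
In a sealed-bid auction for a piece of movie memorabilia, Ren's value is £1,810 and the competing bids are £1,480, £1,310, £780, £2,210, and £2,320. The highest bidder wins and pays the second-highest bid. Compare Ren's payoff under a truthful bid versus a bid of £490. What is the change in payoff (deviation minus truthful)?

The highest competing bid is £2,320.
Bidding truthfully at £1,810: the top bid is £2,320 (a rival), so Ren loses. Payoff = £0.
Bidding £490: the top bid is £2,320 (a rival), so Ren loses. Payoff = £0.
Change = £0 − £0 = £0.
The bid only affects whether you win, not the price — here both bids land on the same side of the top rival bid, so the deviation is payoff-neutral.

Change in payoff: £0.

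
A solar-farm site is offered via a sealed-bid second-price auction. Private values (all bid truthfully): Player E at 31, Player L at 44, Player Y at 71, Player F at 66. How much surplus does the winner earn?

Bids in descending order: Player Y 71, then Player F 66, then Player L 44, then Player E 31.
Player Y wins with the top bid and pays the second-highest, 66.
Surplus = 71 − 66 = 5.

Surplus = 5.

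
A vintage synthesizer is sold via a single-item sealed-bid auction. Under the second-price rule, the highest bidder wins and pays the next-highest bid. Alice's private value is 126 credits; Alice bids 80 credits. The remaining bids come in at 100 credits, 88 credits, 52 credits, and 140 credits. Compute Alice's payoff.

Highest competing bid: 140 credits.
Alice's bid 80 credits is not the highest, so Alice loses, pays nothing, and earns zero payoff.

Payoff = 0 credits.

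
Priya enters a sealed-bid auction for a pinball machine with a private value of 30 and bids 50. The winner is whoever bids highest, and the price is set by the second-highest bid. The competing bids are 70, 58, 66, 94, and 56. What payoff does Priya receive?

Highest competing bid: 94.
Priya's bid 50 is not the highest, so Priya loses, pays nothing, and earns zero payoff.

Priya's payoff: 0.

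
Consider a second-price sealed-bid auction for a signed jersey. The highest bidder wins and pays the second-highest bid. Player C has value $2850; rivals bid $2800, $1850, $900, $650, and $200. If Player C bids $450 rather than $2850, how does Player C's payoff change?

The highest competing bid is $2800.
Bidding truthfully at $2850: Player C has the top bid, wins, and pays the second-highest bid $2800. Payoff = $2850 − $2800 = $50.
Bidding $450: the top bid is $2800 (a rival), so Player C loses. Payoff = $0.
Change = $0 − $50 = -$50.

Change in payoff: -$50.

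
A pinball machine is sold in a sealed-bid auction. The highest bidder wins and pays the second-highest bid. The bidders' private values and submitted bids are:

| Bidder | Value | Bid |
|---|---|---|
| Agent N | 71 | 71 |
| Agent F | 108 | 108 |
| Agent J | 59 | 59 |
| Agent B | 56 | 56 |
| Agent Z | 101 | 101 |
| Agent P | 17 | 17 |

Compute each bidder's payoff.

Payoffs: Agent N 0, Agent F 7, Agent J 0, Agent B 0, Agent Z 0, Agent P 0.

Ordered from highest: Agent F 108; Agent Z 101; Agent N 71; Agent J 59; Agent B 56; Agent P 17.
Agent F has the top bid and wins; the price is the second-highest bid, 101.
Agent F's payoff = 108 − 101 = 7. All other bidders lose, so their payoff is 0.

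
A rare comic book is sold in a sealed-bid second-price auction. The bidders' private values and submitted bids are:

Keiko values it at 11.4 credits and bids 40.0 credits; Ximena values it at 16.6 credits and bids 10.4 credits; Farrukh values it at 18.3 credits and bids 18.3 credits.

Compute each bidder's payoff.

Bids in descending order: Keiko 40.0 credits > Farrukh 18.3 credits > Ximena 10.4 credits.
Keiko has the top bid and wins; the price is the second-highest bid, 18.3 credits.
Keiko's payoff = 11.4 credits − 18.3 credits = -6.9 credits. All other bidders lose, so their payoff is 0.

Payoffs: Keiko -6.9 credits, Ximena 0.0 credits, Farrukh 0.0 credits.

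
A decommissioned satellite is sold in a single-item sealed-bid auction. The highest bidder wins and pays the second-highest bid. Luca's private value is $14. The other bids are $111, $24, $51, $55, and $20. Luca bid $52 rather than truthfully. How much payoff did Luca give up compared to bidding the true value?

Regret: $0.

The highest competing bid is $111.
Bidding truthfully at $14: the top bid is $111 (a rival), so Luca loses. Payoff = $0.
Bidding $52: the top bid is $111 (a rival), so Luca loses. Payoff = $0.
Regret = truthful payoff − actual payoff = $0 − $0 = $0.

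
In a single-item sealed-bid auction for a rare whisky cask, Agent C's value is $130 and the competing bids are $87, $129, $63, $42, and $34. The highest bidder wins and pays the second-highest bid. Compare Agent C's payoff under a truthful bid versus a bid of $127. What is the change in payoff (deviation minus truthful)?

Payoff change: -$1.

The highest competing bid is $129.
Bidding truthfully at $130: Agent C has the top bid, wins, and pays the second-highest bid $129. Payoff = $130 − $129 = $1.
Bidding $127: the top bid is $129 (a rival), so Agent C loses. Payoff = $0.
Change = $0 − $1 = -$1.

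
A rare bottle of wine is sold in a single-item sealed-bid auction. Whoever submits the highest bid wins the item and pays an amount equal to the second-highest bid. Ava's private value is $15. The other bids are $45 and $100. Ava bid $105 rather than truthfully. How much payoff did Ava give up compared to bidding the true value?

The highest competing bid is $100.
Bidding truthfully at $15: the top bid is $100 (a rival), so Ava loses. Payoff = $0.
Bidding $105: Ava has the top bid, wins, and pays the second-highest bid $100. Payoff = $15 − $100 = -$85.
Regret = truthful payoff − actual payoff = $0 − -$85 = $85.
Deviating from a truthful bid can only lose payoff in a second-price auction — never gain.

$85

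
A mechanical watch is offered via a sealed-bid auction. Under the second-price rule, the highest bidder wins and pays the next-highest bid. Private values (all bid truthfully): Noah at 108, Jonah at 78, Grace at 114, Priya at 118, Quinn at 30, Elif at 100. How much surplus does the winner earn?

Sorted high to low: Priya 118 > Grace 114 > Noah 108 > Elif 100 > Jonah 78 > Quinn 30.
Priya wins with the top bid and pays the second-highest, 114.
Surplus = 118 − 114 = 4.

Winner's surplus: 4.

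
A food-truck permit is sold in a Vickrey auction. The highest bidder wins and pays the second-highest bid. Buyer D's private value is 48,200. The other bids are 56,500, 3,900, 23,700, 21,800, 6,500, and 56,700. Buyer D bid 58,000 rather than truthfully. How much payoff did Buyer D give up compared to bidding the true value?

Payoff forgone: 8,500.

The highest competing bid is 56,700.
Bidding truthfully at 48,200: the top bid is 56,700 (a rival), so Buyer D loses. Payoff = 0.
Bidding 58,000: Buyer D has the top bid, wins, and pays the second-highest bid 56,700. Payoff = 48,200 − 56,700 = -8,500.
Regret = truthful payoff − actual payoff = 0 − -8,500 = 8,500.
This is the dominant-strategy logic: truthful bidding weakly beats any alternative.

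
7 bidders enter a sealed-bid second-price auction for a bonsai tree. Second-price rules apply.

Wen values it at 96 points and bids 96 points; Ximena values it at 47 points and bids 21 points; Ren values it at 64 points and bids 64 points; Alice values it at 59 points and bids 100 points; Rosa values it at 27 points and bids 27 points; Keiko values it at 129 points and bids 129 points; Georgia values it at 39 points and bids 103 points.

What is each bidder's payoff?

Wen 0 points, Ximena 0 points, Ren 0 points, Alice 0 points, Rosa 0 points, Keiko 26 points, Georgia 0 points.

Ordered from highest: Keiko 129 points > Georgia 103 points > Alice 100 points > Wen 96 points > Ren 64 points > Rosa 27 points > Ximena 21 points.
Keiko has the top bid and wins; the price is the second-highest bid, 103 points.
Keiko's payoff = 129 points − 103 points = 26 points. All other bidders lose, so their payoff is 0.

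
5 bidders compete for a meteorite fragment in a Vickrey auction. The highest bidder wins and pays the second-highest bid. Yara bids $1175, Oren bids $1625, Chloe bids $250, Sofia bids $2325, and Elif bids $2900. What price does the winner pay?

Bids in descending order: Elif $2900, then Sofia $2325, then Oren $1625, then Yara $1175, then Chloe $250.
Elif has the highest bid, so Elif wins.
The second-highest bid is $2325, so that is what Elif pays.

The winner pays $2325.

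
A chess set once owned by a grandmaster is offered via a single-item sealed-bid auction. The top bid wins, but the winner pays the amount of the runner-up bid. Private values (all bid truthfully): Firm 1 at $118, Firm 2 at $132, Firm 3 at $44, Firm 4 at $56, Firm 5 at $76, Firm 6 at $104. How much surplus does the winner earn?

Surplus = $14.

Ordered from highest: Firm 2 $132; Firm 1 $118; Firm 6 $104; Firm 5 $76; Firm 4 $56; Firm 3 $44.
Firm 2 wins with the top bid and pays the second-highest, $118.
Surplus = $132 − $118 = $14.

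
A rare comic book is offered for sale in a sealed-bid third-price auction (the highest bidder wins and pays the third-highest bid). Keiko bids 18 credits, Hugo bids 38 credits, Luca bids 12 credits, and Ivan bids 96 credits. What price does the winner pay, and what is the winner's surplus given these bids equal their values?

Price 18 credits; surplus 78 credits.

Ordered from highest: Ivan 96 credits, then Hugo 38 credits, then Keiko 18 credits, then Luca 12 credits.
Ivan is the highest bidder, so Ivan wins.
Under the third-price rule, the price is the third-highest bid: 18 credits.
Surplus = 96 credits − 18 credits = 78 credits.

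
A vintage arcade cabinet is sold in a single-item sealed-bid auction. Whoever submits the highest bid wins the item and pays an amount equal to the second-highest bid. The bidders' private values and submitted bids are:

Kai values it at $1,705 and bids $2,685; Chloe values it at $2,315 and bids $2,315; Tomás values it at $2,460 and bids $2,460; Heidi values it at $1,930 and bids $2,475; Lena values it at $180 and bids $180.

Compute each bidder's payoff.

Payoffs: Kai -$770, Chloe $0, Tomás $0, Heidi $0, Lena $0.

Ranking the bids: Kai $2,685 > Heidi $2,475 > Tomás $2,460 > Chloe $2,315 > Lena $180.
Kai has the top bid and wins; the price is the second-highest bid, $2,475.
Kai's payoff = $1,705 − $2,475 = -$770. All other bidders lose, so their payoff is 0.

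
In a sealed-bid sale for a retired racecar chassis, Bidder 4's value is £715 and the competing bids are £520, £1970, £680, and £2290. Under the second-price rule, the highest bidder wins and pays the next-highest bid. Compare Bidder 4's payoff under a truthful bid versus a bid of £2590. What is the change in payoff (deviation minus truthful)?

The highest competing bid is £2290.
Bidding truthfully at £715: the top bid is £2290 (a rival), so Bidder 4 loses. Payoff = £0.
Bidding £2590: Bidder 4 has the top bid, wins, and pays the second-highest bid £2290. Payoff = £715 − £2290 = -£1575.
Change = -£1575 − £0 = -£1575.

-£1575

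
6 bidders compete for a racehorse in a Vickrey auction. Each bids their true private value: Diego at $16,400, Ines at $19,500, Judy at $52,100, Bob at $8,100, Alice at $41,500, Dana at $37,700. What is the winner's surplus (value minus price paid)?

Ordered from highest: Judy $52,100; Alice $41,500; Dana $37,700; Ines $19,500; Diego $16,400; Bob $8,100.
Judy wins with the top bid and pays the second-highest, $41,500.
Surplus = $52,100 − $41,500 = $10,600.

$10,600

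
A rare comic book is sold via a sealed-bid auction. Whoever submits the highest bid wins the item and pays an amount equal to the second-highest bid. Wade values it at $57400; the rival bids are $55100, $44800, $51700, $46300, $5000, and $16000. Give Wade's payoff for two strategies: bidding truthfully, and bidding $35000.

The highest competing bid is $55100.
Bidding truthfully at $57400: Wade has the top bid, wins, and pays the second-highest bid $55100. Payoff = $57400 − $55100 = $2300.
Bidding $35000: the top bid is $55100 (a rival), so Wade loses. Payoff = $0.

(a) $2300  (b) $0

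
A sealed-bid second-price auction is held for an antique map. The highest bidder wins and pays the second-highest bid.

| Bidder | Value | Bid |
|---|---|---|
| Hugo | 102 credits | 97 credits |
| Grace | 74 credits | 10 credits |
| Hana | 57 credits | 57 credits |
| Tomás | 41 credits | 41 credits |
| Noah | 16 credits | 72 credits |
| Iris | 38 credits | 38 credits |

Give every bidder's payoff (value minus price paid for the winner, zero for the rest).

Payoffs: Hugo 30 credits, Grace 0 credits, Hana 0 credits, Tomás 0 credits, Noah 0 credits, Iris 0 credits.

Bids in descending order: Hugo 97 credits > Noah 72 credits > Hana 57 credits > Tomás 41 credits > Iris 38 credits > Grace 10 credits.
Hugo has the top bid and wins; the price is the second-highest bid, 72 credits.
Hugo's payoff = 102 credits − 72 credits = 30 credits. All other bidders lose, so their payoff is 0.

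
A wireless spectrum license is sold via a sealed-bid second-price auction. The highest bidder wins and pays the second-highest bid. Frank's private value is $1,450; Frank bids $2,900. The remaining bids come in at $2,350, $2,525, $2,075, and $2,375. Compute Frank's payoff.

Highest competing bid: $2,525.
Frank's bid $2,900 is the highest overall, so Frank wins and pays the second-highest bid, $2,525.
Payoff = value − price = $1,450 − $2,525 = -$1,075.
Overbidding won the item at a price above value — truthful bidding would have avoided this loss.

Frank's payoff: -$1,075.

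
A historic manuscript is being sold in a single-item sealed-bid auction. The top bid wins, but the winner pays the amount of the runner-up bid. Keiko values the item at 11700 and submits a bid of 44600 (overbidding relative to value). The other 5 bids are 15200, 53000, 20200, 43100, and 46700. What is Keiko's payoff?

Highest competing bid: 53000.
Keiko's bid 44600 is not the highest, so Keiko loses, pays nothing, and earns zero payoff.

Keiko's payoff: 0.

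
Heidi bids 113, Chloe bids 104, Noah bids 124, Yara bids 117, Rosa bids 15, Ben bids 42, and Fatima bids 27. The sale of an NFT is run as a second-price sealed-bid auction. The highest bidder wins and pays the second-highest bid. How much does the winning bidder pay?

117

Bids in descending order: Noah 124 > Yara 117 > Heidi 113 > Chloe 104 > Ben 42 > Fatima 27 > Rosa 15.
Noah has the highest bid, so Noah wins.
The second-highest bid is 117, so that is what Noah pays.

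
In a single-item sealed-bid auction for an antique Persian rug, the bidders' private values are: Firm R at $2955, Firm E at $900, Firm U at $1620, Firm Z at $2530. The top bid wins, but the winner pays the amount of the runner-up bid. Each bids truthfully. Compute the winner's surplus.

Winner's surplus: $425.

Ranking the bids: Firm R $2955, then Firm Z $2530, then Firm U $1620, then Firm E $900.
Firm R wins with the top bid and pays the second-highest, $2530.
Surplus = $2955 − $2530 = $425.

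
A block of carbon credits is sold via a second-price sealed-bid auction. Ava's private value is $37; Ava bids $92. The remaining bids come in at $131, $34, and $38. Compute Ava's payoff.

Highest competing bid: $131.
Ava's bid $92 is not the highest, so Ava loses, pays nothing, and earns zero payoff.

$0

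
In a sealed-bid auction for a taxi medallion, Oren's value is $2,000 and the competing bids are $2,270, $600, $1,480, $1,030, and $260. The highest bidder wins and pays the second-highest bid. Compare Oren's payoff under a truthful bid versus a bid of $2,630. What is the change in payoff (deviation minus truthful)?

The highest competing bid is $2,270.
Bidding truthfully at $2,000: the top bid is $2,270 (a rival), so Oren loses. Payoff = $0.
Bidding $2,630: Oren has the top bid, wins, and pays the second-highest bid $2,270. Payoff = $2,000 − $2,270 = -$270.
Change = -$270 − $0 = -$270.
This is the dominant-strategy logic: truthful bidding weakly beats any alternative.

Change in payoff: -$270.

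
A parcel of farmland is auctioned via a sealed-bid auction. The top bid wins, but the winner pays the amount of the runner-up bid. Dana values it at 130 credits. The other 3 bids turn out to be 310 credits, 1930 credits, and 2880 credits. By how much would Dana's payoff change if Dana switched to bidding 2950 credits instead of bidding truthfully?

The highest competing bid is 2880 credits.
Bidding truthfully at 130 credits: the top bid is 2880 credits (a rival), so Dana loses. Payoff = 0 credits.
Bidding 2950 credits: Dana has the top bid, wins, and pays the second-highest bid 2880 credits. Payoff = 130 credits − 2880 credits = -2750 credits.
Change = -2750 credits − 0 credits = -2750 credits.

-2750 credits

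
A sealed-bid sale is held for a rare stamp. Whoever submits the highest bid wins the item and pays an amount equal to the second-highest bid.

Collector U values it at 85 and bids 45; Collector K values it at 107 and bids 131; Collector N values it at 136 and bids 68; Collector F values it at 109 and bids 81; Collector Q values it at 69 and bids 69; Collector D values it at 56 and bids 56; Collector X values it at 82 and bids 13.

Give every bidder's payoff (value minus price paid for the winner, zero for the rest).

Sorted high to low: Collector K 131, then Collector F 81, then Collector Q 69, then Collector N 68, then Collector D 56, then Collector U 45, then Collector X 13.
Collector K has the top bid and wins; the price is the second-highest bid, 81.
Collector K's payoff = 107 − 81 = 26. All other bidders lose, so their payoff is 0.

Payoffs: Collector U 0, Collector K 26, Collector N 0, Collector F 0, Collector Q 0, Collector D 0, Collector X 0.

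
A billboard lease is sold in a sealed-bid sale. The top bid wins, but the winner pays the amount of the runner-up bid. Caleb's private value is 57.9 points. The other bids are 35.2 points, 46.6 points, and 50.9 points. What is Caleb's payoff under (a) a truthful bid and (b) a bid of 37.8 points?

(a) 7.0 points  (b) 0.0 points

The highest competing bid is 50.9 points.
Bidding truthfully at 57.9 points: Caleb has the top bid, wins, and pays the second-highest bid 50.9 points. Payoff = 57.9 points − 50.9 points = 7.0 points.
Bidding 37.8 points: the top bid is 50.9 points (a rival), so Caleb loses. Payoff = 0.0 points.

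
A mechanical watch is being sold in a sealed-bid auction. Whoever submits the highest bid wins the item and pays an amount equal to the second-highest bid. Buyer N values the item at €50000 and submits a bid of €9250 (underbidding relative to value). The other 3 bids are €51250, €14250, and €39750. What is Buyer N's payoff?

Highest competing bid: €51250.
Buyer N's bid €9250 is not the highest, so Buyer N loses, pays nothing, and earns zero payoff.

Buyer N's payoff: €0.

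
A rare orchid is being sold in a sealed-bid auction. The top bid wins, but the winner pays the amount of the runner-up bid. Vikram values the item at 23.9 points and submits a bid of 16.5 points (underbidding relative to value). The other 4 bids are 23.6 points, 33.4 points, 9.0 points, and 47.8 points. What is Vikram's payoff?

Highest competing bid: 47.8 points.
Vikram's bid 16.5 points is not the highest, so Vikram loses, pays nothing, and earns zero payoff.

Payoff = 0.0 points.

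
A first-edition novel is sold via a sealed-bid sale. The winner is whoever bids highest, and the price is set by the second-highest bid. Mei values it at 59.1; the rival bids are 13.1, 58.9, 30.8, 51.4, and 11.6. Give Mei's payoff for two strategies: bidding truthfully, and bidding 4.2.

The highest competing bid is 58.9.
Bidding truthfully at 59.1: Mei has the top bid, wins, and pays the second-highest bid 58.9. Payoff = 59.1 − 58.9 = 0.2.
Bidding 4.2: the top bid is 58.9 (a rival), so Mei loses. Payoff = 0.0.

(a) 0.2  (b) 0.0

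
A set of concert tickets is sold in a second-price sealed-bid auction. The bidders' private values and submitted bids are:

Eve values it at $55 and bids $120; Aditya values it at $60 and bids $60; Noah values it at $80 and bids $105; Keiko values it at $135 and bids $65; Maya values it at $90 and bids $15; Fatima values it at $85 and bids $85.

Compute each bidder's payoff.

Payoffs: Eve -$50, Aditya $0, Noah $0, Keiko $0, Maya $0, Fatima $0.

Ranking the bids: Eve $120 > Noah $105 > Fatima $85 > Keiko $65 > Aditya $60 > Maya $15.
Eve has the top bid and wins; the price is the second-highest bid, $105.
Eve's payoff = $55 − $105 = -$50. All other bidders lose, so their payoff is 0.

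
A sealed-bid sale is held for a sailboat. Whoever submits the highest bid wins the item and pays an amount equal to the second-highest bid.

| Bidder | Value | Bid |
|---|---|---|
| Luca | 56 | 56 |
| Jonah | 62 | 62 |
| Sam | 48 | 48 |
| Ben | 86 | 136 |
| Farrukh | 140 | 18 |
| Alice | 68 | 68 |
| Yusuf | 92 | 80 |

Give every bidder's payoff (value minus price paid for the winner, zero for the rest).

Sorted high to low: Ben 136; Yusuf 80; Alice 68; Jonah 62; Luca 56; Sam 48; Farrukh 18.
Ben has the top bid and wins; the price is the second-highest bid, 80.
Ben's payoff = 86 − 80 = 6. All other bidders lose, so their payoff is 0.

Luca 0, Jonah 0, Sam 0, Ben 6, Farrukh 0, Alice 0, Yusuf 0.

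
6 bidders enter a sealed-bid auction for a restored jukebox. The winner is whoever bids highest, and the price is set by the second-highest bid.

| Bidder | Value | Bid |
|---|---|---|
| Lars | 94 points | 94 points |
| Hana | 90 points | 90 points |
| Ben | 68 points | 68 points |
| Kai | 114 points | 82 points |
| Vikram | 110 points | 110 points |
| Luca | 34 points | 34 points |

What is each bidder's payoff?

Payoffs: Lars 0 points, Hana 0 points, Ben 0 points, Kai 0 points, Vikram 16 points, Luca 0 points.

Ranking the bids: Vikram 110 points; Lars 94 points; Hana 90 points; Kai 82 points; Ben 68 points; Luca 34 points.
Vikram has the top bid and wins; the price is the second-highest bid, 94 points.
Vikram's payoff = 110 points − 94 points = 16 points. All other bidders lose, so their payoff is 0.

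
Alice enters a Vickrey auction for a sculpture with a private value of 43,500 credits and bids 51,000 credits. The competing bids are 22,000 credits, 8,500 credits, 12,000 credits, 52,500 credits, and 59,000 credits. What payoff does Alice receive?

Highest competing bid: 59,000 credits.
Alice's bid 51,000 credits is not the highest, so Alice loses, pays nothing, and earns zero payoff.

Payoff = 0 credits.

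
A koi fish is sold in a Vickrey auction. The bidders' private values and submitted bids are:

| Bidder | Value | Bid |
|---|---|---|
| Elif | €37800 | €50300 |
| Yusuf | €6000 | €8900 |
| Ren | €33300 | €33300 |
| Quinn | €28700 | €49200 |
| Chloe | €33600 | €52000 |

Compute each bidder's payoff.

Ranking the bids: Chloe €52000, then Elif €50300, then Quinn €49200, then Ren €33300, then Yusuf €8900.
Chloe has the top bid and wins; the price is the second-highest bid, €50300.
Chloe's payoff = €33600 − €50300 = -€16700. All other bidders lose, so their payoff is 0.

Elif €0, Yusuf €0, Ren €0, Quinn €0, Chloe -€16700.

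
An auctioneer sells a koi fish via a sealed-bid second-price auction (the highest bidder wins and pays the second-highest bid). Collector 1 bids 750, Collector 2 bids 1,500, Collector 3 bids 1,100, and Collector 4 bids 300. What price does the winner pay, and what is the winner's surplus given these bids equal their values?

Sorted high to low: Collector 2 1,500; Collector 3 1,100; Collector 1 750; Collector 4 300.
Collector 2 is the highest bidder, so Collector 2 wins.
Under the second-price rule, the price is the second-highest bid: 1,100.
Surplus = 1,500 − 1,100 = 400.

The winner pays 1,100 for a surplus of 400.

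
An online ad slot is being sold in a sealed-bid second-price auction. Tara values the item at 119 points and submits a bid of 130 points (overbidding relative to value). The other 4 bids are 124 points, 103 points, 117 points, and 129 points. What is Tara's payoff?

Highest competing bid: 129 points.
Tara's bid 130 points is the highest overall, so Tara wins and pays the second-highest bid, 129 points.
Payoff = value − price = 119 points − 129 points = -10 points.

-10 points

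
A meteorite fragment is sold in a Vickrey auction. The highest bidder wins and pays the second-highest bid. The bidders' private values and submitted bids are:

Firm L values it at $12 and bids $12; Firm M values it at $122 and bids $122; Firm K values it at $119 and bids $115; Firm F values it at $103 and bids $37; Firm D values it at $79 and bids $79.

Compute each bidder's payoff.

Firm L $0, Firm M $7, Firm K $0, Firm F $0, Firm D $0.

Bids in descending order: Firm M $122; Firm K $115; Firm D $79; Firm F $37; Firm L $12.
Firm M has the top bid and wins; the price is the second-highest bid, $115.
Firm M's payoff = $122 − $115 = $7. All other bidders lose, so their payoff is 0.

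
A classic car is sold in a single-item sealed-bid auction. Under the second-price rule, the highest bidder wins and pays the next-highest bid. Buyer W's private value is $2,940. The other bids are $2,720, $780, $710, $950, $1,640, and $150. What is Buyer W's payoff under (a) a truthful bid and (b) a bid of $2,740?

The highest competing bid is $2,720.
Bidding truthfully at $2,940: Buyer W has the top bid, wins, and pays the second-highest bid $2,720. Payoff = $2,940 − $2,720 = $220.
Bidding $2,740: Buyer W has the top bid, wins, and pays the second-highest bid $2,720. Payoff = $2,940 − $2,720 = $220.

(a) $220  (b) $220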